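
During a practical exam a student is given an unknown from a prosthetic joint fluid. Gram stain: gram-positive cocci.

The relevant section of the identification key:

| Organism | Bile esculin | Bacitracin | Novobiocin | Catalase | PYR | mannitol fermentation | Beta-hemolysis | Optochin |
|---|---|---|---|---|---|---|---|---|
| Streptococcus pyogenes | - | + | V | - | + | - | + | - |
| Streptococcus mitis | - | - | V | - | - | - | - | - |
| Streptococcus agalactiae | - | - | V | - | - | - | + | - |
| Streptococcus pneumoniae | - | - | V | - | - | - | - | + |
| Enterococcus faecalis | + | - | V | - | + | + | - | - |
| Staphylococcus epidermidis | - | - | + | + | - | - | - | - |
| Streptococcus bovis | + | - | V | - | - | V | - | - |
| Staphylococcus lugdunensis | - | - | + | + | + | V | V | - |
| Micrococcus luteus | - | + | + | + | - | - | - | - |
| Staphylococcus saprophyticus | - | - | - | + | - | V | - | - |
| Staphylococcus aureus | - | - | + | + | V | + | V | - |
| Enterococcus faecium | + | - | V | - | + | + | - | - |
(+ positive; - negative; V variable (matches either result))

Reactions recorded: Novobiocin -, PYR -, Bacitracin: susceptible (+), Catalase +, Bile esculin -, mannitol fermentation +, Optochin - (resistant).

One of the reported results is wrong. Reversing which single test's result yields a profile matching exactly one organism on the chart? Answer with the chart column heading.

Bacitracin

As reported, no row in the chart matches all 7 reactions.
Reversing Catalase → still no organism matches.
Reversing Novobiocin → still no organism matches.
Reversing Bacitracin (to -) → unique match: Staphylococcus saprophyticus.
Reversing mannitol fermentation → still no organism matches.
Reversing PYR → still no organism matches.
Reversing Bile esculin → still no organism matches.
Reversing Optochin → still no organism matches.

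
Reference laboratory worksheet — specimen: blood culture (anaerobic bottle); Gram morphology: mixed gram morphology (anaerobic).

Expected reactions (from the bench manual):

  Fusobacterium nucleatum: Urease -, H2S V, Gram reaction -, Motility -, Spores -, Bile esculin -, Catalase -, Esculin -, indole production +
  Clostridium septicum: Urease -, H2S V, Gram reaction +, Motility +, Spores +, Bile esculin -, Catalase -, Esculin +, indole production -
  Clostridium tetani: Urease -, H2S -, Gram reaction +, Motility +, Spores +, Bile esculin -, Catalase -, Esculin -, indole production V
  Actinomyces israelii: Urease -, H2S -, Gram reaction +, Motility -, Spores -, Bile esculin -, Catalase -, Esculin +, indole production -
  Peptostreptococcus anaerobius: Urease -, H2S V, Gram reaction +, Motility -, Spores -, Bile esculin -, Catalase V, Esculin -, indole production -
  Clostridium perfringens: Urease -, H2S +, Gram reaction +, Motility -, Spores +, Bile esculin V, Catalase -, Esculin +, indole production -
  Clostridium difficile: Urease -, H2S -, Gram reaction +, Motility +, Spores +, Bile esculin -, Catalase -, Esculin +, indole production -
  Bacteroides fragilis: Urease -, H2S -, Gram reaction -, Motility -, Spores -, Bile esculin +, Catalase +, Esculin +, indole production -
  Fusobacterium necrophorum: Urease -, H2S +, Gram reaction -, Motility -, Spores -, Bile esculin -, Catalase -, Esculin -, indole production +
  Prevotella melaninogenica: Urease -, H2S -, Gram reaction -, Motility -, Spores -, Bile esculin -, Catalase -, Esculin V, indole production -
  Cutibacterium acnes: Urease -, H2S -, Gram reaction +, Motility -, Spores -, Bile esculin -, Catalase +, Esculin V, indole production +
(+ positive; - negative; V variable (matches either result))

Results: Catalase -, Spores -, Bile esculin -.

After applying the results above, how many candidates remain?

Catalase -: excludes Bacteroides fragilis, Cutibacterium acnes — 9 left.
Bile esculin -: all 9 remaining candidates are consistent.
Spores -: excludes Clostridium septicum, Clostridium tetani, Clostridium perfringens, Clostridium difficile — 5 left.
Still consistent: Actinomyces israelii, Fusobacterium necrophorum, Fusobacterium nucleatum, Peptostreptococcus anaerobius, Prevotella melaninogenica.

5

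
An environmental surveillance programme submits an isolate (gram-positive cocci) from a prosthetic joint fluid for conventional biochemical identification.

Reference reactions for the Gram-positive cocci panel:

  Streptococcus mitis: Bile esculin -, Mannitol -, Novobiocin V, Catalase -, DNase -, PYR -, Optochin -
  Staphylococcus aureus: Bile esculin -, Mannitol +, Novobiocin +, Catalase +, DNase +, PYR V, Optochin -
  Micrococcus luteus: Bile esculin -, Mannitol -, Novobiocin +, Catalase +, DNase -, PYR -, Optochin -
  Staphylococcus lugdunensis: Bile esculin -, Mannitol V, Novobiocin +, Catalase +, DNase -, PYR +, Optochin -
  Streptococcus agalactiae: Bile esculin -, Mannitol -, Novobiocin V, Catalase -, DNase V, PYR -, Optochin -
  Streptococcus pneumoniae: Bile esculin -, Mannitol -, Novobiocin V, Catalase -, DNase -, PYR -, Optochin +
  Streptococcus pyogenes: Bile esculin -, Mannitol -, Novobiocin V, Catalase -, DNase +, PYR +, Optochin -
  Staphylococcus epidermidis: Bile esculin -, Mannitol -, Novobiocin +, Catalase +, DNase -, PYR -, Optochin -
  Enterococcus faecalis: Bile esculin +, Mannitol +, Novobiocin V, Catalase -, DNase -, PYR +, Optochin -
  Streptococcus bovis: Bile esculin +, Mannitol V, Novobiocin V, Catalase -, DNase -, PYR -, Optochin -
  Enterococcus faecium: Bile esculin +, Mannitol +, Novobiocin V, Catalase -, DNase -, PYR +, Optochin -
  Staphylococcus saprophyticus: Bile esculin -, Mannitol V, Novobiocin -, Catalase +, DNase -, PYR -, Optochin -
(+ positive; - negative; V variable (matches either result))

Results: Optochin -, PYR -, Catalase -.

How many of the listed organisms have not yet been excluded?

PYR -: excludes Staphylococcus lugdunensis, Streptococcus pyogenes, Enterococcus faecalis, Enterococcus faecium — 8 left.
Catalase -: excludes Staphylococcus aureus, Micrococcus luteus, Staphylococcus epidermidis, Staphylococcus saprophyticus — 4 left.
Optochin -: excludes Streptococcus pneumoniae — 3 left.
Still consistent: Streptococcus agalactiae, Streptococcus bovis, Streptococcus mitis.

3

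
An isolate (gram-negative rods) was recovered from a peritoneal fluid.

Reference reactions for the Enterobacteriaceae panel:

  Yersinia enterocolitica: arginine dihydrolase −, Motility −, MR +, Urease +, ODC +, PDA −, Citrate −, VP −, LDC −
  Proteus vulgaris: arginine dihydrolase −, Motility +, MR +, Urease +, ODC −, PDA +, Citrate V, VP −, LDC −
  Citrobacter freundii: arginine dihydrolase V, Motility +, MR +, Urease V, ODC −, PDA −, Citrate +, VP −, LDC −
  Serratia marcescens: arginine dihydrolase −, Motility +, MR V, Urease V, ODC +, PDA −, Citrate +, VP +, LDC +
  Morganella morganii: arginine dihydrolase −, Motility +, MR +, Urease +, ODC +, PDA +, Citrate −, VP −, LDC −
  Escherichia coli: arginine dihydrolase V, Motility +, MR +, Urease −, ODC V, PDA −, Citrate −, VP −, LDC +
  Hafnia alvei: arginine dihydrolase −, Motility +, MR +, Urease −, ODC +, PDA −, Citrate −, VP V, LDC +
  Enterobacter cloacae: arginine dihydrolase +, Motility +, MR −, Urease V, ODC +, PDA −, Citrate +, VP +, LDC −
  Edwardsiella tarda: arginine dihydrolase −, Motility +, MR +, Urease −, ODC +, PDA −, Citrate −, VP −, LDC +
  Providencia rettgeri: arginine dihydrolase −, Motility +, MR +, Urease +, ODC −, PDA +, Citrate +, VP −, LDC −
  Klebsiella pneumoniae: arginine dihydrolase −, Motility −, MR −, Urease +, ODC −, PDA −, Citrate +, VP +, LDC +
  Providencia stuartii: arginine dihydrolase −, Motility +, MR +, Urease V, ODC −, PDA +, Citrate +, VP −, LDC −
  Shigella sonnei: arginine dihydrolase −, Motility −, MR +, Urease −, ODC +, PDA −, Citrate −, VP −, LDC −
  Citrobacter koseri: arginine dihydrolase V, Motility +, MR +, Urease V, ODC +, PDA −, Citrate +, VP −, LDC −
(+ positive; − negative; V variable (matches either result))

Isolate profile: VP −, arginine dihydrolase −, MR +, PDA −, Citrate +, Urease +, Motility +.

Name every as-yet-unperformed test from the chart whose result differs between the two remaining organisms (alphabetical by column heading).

Citrate +: excludes 6 organisms — 8 left.
Motility +: excludes Klebsiella pneumoniae — 7 left.
PDA −: excludes Proteus vulgaris, Providencia rettgeri, Providencia stuartii — 4 left.
arginine dihydrolase −: excludes Enterobacter cloacae — 3 left.
MR +: all 3 remaining candidates are consistent.
Urease +: all 3 remaining candidates are consistent.
VP −: excludes Serratia marcescens — 2 left.
Two candidates remain: Citrobacter freundii and Citrobacter koseri.
  ODC: Citrobacter freundii −, Citrobacter koseri + — discriminates.
  LDC: − vs − — same for both, does not separate.

ODC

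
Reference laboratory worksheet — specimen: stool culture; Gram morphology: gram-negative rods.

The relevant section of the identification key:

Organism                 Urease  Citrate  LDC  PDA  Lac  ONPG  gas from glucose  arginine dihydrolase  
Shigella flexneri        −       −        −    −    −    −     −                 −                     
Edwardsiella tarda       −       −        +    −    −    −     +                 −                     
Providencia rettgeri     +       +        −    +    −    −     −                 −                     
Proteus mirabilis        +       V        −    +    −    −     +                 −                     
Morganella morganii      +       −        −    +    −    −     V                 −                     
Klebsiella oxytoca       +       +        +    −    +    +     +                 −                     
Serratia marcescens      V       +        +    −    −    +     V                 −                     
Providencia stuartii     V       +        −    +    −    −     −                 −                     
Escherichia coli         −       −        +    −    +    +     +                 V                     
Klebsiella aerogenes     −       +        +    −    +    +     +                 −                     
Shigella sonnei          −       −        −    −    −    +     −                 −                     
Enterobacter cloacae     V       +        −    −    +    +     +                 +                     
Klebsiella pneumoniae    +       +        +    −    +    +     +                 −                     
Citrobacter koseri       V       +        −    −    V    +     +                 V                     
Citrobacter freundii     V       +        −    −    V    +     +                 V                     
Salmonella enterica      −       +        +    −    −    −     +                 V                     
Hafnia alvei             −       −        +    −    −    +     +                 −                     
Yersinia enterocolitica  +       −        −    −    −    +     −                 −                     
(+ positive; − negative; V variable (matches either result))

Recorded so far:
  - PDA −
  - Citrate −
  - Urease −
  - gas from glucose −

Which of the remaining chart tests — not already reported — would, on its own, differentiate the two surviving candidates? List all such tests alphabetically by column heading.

ONPG

Urease −: excludes 6 organisms — 12 left.
PDA −: excludes Providencia stuartii — 11 left.
Citrate −: excludes 6 organisms — 5 left.
gas from glucose −: excludes Edwardsiella tarda, Escherichia coli, Hafnia alvei — 2 left.
Two candidates remain: Shigella flexneri and Shigella sonnei.
  LDC: − vs − — same for both, does not separate.
  Lac: − vs − — same for both, does not separate.
  ONPG: Shigella flexneri −, Shigella sonnei + — discriminates.
  arginine dihydrolase: − vs − — same for both, does not separate.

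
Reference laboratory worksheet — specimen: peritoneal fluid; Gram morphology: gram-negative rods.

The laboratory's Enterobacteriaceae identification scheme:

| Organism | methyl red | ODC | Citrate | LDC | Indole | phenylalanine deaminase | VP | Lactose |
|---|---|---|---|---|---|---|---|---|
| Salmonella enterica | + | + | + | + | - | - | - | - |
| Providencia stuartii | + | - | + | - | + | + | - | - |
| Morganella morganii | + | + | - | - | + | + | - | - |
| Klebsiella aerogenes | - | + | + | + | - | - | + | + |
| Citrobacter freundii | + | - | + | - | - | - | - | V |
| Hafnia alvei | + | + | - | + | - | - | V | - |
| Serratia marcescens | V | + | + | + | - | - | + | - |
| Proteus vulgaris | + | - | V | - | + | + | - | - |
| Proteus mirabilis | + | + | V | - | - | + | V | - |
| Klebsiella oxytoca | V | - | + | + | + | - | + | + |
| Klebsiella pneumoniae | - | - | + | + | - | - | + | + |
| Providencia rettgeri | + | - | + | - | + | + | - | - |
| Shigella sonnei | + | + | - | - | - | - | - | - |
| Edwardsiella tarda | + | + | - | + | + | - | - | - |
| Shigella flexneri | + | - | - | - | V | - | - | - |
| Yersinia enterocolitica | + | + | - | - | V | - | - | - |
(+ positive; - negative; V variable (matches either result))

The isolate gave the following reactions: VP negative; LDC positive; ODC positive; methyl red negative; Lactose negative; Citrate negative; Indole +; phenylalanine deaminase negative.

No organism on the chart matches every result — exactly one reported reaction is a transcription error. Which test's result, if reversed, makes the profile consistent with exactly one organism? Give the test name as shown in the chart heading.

methyl red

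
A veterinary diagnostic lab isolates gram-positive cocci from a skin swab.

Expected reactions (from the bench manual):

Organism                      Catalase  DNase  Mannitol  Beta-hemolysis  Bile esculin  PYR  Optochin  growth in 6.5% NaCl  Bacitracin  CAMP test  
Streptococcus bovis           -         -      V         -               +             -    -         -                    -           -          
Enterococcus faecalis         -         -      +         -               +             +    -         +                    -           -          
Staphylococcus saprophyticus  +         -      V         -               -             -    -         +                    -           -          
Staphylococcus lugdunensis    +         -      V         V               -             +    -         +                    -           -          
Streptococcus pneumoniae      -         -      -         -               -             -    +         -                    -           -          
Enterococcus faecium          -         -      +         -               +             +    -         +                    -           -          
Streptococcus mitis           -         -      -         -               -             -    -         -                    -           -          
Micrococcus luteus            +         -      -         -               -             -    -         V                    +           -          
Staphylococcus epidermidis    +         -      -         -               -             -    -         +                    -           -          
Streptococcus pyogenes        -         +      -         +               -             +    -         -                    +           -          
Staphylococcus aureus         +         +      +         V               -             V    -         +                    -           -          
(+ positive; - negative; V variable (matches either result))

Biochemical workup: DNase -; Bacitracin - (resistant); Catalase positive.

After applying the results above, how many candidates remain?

Catalase +: excludes 6 organisms — 5 left.
DNase -: excludes Staphylococcus aureus — 4 left.
Bacitracin -: excludes Micrococcus luteus — 3 left.
Still consistent: Staphylococcus epidermidis, Staphylococcus lugdunensis, Staphylococcus saprophyticus.

3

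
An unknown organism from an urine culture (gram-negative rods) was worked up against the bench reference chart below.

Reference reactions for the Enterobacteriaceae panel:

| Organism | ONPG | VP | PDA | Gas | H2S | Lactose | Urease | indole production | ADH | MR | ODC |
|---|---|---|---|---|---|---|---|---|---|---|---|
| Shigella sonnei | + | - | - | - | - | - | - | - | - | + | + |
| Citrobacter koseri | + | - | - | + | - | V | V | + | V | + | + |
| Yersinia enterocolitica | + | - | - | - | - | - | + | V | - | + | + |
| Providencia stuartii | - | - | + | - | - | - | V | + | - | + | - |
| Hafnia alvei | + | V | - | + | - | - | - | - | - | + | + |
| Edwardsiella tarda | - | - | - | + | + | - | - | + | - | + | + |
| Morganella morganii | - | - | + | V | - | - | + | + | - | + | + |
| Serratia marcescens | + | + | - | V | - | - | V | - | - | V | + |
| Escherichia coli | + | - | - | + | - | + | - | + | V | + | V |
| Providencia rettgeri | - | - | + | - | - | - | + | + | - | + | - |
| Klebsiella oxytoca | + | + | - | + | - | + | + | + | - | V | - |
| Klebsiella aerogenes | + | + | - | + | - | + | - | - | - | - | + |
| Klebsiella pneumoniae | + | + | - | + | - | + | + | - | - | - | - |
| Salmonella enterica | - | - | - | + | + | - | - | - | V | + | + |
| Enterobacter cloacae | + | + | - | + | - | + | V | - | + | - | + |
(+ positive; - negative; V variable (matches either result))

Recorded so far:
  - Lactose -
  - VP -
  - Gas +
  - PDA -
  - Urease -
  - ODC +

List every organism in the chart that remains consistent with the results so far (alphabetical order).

Citrobacter koseri, Edwardsiella tarda, Hafnia alvei, Salmonella enterica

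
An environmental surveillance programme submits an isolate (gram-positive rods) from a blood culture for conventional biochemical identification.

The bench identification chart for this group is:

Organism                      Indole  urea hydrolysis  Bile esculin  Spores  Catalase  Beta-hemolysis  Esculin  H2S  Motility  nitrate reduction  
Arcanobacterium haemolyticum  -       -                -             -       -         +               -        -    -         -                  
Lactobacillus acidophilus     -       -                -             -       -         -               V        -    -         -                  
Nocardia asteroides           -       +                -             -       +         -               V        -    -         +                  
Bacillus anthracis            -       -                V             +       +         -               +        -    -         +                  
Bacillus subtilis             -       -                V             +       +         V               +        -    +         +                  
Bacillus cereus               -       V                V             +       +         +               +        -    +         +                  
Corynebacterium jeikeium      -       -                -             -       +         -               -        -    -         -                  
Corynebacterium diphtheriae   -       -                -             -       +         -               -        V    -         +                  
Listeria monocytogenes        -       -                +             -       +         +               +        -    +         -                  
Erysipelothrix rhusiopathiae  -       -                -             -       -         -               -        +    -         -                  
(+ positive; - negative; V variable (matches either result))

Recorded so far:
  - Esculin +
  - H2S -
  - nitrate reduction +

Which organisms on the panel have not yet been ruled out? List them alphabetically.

Esculin +: excludes Arcanobacterium haemolyticum, Corynebacterium jeikeium, Corynebacterium diphtheriae, Erysipelothrix rhusiopathiae — 6 left.
H2S -: all 6 remaining candidates are consistent.
nitrate reduction +: excludes Lactobacillus acidophilus, Listeria monocytogenes — 4 left.

Bacillus anthracis, Bacillus cereus, Bacillus subtilis, Nocardia asteroides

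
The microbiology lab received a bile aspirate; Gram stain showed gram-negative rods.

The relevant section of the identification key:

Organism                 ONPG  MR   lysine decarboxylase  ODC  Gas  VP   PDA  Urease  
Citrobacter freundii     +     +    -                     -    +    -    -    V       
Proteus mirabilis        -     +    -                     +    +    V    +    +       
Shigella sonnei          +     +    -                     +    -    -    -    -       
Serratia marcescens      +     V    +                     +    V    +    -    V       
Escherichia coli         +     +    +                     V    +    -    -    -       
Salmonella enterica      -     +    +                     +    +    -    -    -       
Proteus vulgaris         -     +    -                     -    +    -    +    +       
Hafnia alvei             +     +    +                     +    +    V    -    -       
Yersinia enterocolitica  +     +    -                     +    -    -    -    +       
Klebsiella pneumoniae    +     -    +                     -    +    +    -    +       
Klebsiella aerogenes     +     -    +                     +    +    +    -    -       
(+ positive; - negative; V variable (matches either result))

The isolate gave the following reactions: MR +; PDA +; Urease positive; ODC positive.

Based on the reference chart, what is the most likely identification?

Proteus mirabilis

ODC +: excludes Citrobacter freundii, Proteus vulgaris, Klebsiella pneumoniae — 8 left.
PDA +: excludes 7 organisms — 1 left.
Urease +: the one remaining candidate is consistent.
MR +: the one remaining candidate is consistent.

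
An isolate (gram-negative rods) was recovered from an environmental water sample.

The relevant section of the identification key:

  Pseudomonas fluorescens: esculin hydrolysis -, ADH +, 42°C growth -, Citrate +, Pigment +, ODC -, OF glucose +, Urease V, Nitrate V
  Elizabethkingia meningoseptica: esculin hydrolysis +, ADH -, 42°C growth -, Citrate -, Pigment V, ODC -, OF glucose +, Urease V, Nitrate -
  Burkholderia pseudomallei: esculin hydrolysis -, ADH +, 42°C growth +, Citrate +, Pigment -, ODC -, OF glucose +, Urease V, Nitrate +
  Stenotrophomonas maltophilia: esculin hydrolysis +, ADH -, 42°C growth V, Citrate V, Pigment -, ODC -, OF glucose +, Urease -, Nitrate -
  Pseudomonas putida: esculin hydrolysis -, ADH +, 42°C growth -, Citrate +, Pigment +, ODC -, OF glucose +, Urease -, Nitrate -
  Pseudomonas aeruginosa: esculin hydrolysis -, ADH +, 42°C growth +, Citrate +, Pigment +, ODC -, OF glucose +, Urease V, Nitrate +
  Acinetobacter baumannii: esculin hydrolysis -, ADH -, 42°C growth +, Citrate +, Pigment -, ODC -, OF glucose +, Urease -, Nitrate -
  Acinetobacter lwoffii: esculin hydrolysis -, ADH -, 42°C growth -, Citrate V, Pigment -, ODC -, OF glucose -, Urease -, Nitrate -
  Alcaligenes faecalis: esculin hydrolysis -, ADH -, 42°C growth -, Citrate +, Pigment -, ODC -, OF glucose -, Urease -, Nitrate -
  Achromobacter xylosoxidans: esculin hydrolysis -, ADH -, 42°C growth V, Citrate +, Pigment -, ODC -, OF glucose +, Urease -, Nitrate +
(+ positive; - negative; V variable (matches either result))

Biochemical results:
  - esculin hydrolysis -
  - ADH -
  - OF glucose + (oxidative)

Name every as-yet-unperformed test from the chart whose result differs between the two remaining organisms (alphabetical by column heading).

esculin hydrolysis -: excludes Elizabethkingia meningoseptica, Stenotrophomonas maltophilia — 8 left.
OF glucose +: excludes Acinetobacter lwoffii, Alcaligenes faecalis — 6 left.
ADH -: excludes Pseudomonas fluorescens, Burkholderia pseudomallei, Pseudomonas putida, Pseudomonas aeruginosa — 2 left.
Two candidates remain: Achromobacter xylosoxidans and Acinetobacter baumannii.
  42°C growth: V vs + — variable for at least one, does not separate.
  Citrate: + vs + — same for both, does not separate.
  Pigment: - vs - — same for both, does not separate.
  ODC: - vs - — same for both, does not separate.
  Urease: - vs - — same for both, does not separate.
  Nitrate: Achromobacter xylosoxidans +, Acinetobacter baumannii - — discriminates.

Nitrate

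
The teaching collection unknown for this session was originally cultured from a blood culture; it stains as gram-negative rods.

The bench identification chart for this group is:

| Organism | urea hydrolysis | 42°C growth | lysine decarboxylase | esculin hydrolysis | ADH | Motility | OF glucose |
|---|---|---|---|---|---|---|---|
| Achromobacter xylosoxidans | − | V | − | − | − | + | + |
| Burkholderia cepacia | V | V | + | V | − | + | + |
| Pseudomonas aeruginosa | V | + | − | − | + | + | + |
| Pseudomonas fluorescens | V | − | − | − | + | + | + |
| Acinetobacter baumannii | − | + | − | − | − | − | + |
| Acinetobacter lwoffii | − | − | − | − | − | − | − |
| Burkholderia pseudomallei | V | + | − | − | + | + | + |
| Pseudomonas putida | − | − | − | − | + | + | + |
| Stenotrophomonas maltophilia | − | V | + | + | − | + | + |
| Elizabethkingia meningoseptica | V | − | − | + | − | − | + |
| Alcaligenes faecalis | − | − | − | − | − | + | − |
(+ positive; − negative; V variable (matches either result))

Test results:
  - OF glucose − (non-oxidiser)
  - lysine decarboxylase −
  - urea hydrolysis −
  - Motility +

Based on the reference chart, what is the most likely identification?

urea hydrolysis −: all 11 remaining candidates are consistent.
Motility +: excludes Acinetobacter baumannii, Acinetobacter lwoffii, Elizabethkingia meningoseptica — 8 left.
lysine decarboxylase −: excludes Burkholderia cepacia, Stenotrophomonas maltophilia — 6 left.
OF glucose −: excludes 5 organisms — 1 left.

Alcaligenes faecalis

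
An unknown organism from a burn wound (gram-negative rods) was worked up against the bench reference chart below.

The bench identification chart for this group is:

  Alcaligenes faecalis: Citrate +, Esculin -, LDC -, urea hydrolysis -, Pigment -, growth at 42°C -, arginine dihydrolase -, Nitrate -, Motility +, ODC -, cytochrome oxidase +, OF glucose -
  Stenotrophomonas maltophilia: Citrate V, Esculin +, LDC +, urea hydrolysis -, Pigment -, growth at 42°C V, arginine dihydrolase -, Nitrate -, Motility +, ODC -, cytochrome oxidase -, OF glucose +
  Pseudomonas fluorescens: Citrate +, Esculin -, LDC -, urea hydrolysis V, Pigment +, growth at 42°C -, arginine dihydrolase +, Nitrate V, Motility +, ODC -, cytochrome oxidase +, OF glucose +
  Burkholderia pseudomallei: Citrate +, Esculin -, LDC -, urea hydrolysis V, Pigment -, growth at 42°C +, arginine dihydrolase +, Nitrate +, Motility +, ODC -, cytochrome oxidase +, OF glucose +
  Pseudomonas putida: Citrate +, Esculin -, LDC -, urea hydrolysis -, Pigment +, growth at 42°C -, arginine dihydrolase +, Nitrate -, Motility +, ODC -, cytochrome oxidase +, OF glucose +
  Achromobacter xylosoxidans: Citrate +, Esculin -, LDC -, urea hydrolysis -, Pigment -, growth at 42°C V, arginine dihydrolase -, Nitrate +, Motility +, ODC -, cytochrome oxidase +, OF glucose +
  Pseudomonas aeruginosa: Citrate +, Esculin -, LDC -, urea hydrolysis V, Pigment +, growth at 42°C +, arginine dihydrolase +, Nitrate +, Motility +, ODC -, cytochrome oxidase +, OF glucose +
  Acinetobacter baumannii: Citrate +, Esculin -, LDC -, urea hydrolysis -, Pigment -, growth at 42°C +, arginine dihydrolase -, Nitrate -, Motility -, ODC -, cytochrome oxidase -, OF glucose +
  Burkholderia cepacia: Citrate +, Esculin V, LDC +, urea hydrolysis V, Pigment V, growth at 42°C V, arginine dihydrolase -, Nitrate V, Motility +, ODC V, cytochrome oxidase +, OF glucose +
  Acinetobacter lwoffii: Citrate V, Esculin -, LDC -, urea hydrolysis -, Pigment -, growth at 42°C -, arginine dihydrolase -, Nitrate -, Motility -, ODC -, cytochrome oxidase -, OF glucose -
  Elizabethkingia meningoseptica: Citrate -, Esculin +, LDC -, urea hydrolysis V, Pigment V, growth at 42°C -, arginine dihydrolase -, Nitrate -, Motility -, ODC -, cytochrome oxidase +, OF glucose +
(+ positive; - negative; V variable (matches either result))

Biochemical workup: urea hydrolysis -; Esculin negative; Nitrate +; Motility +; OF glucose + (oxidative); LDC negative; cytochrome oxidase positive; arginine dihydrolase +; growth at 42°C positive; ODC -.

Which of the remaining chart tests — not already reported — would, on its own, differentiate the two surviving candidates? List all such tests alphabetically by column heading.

Pigment

cytochrome oxidase +: excludes Stenotrophomonas maltophilia, Acinetobacter baumannii, Acinetobacter lwoffii — 8 left.
Nitrate +: excludes Alcaligenes faecalis, Pseudomonas putida, Elizabethkingia meningoseptica — 5 left.
Esculin -: all 5 remaining candidates are consistent.
urea hydrolysis -: all 5 remaining candidates are consistent.
OF glucose +: all 5 remaining candidates are consistent.
arginine dihydrolase +: excludes Achromobacter xylosoxidans, Burkholderia cepacia — 3 left.
LDC -: all 3 remaining candidates are consistent.
Motility +: all 3 remaining candidates are consistent.
ODC -: all 3 remaining candidates are consistent.
growth at 42°C +: excludes Pseudomonas fluorescens — 2 left.
Two candidates remain: Burkholderia pseudomallei and Pseudomonas aeruginosa.
  Citrate: + vs + — same for both, does not separate.
  Pigment: Burkholderia pseudomallei -, Pseudomonas aeruginosa + — discriminates.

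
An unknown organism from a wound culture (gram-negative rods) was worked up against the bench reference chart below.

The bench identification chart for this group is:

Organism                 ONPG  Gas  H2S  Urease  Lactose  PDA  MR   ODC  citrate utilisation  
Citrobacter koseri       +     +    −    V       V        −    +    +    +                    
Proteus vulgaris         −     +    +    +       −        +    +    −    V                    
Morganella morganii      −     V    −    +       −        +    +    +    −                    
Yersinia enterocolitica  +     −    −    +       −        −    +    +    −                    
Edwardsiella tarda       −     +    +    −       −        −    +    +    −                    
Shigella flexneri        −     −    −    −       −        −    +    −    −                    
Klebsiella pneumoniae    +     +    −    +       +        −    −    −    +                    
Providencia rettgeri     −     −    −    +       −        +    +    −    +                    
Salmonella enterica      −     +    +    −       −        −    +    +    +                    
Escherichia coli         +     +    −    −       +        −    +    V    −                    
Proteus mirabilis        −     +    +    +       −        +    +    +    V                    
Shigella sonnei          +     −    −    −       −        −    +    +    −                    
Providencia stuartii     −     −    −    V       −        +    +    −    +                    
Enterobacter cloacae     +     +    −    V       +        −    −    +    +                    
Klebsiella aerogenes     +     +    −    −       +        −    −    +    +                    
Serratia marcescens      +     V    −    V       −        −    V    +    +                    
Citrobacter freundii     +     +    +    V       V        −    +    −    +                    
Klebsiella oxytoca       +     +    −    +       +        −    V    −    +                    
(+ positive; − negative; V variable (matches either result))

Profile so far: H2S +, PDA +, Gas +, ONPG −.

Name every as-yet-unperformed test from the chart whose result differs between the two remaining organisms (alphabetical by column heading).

ODC

Gas +: excludes 5 organisms — 13 left.
PDA +: excludes 10 organisms — 3 left.
ONPG −: all 3 remaining candidates are consistent.
H2S +: excludes Morganella morganii — 2 left.
Two candidates remain: Proteus mirabilis and Proteus vulgaris.
  Urease: + vs + — same for both, does not separate.
  Lactose: − vs − — same for both, does not separate.
  MR: + vs + — same for both, does not separate.
  ODC: Proteus mirabilis +, Proteus vulgaris − — discriminates.
  citrate utilisation: V vs V — variable for at least one, does not separate.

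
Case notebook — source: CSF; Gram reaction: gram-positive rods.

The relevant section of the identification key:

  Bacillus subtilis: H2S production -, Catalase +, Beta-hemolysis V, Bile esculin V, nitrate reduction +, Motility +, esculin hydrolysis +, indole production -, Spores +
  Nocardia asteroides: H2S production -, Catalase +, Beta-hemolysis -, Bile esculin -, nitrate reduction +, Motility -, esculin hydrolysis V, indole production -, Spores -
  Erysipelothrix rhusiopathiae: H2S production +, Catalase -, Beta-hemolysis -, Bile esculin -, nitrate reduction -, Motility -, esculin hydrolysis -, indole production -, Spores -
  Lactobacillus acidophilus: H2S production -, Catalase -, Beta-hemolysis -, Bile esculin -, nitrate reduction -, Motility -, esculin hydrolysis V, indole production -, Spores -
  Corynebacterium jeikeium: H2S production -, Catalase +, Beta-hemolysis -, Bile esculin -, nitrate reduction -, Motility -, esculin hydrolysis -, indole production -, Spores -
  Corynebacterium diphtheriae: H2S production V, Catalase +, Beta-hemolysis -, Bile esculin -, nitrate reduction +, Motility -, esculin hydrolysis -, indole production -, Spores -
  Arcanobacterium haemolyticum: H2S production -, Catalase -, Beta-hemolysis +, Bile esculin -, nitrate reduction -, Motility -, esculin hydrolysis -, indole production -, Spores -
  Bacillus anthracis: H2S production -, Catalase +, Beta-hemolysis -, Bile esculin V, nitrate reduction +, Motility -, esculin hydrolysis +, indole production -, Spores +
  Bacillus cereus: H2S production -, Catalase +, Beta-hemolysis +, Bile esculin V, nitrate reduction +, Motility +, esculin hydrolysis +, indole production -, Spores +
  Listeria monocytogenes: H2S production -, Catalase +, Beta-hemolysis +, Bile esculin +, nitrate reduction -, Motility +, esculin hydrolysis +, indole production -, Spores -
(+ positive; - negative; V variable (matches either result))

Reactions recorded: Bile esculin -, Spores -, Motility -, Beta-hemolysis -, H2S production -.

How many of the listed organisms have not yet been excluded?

Motility -: excludes Bacillus subtilis, Bacillus cereus, Listeria monocytogenes — 7 left.
Beta-hemolysis -: excludes Arcanobacterium haemolyticum — 6 left.
Bile esculin -: all 6 remaining candidates are consistent.
Spores -: excludes Bacillus anthracis — 5 left.
H2S production -: excludes Erysipelothrix rhusiopathiae — 4 left.
Still consistent: Corynebacterium diphtheriae, Corynebacterium jeikeium, Lactobacillus acidophilus, Nocardia asteroides.

4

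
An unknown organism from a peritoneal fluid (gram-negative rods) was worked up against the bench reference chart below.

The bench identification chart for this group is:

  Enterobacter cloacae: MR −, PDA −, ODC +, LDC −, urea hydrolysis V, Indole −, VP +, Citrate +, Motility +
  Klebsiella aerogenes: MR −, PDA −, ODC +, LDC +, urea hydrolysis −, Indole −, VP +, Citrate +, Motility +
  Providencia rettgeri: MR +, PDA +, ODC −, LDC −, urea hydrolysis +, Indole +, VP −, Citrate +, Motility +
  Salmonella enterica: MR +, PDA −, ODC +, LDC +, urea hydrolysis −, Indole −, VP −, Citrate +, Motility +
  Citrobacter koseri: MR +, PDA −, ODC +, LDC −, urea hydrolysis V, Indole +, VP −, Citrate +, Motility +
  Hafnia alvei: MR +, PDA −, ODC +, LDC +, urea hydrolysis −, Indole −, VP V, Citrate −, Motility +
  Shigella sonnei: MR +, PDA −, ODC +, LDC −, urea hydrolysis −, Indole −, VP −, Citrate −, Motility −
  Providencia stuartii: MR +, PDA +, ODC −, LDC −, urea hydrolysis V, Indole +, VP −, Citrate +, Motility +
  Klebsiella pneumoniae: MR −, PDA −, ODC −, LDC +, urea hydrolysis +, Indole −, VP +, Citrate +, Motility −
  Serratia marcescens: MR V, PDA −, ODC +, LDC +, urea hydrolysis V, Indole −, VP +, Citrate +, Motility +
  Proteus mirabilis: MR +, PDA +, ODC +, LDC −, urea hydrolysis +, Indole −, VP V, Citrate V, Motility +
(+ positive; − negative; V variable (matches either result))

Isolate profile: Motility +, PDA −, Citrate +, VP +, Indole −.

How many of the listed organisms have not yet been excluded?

VP +: excludes 5 organisms — 6 left.
Motility +: excludes Klebsiella pneumoniae — 5 left.
Indole −: all 5 remaining candidates are consistent.
Citrate +: excludes Hafnia alvei — 4 left.
PDA −: excludes Proteus mirabilis — 3 left.
Still consistent: Enterobacter cloacae, Klebsiella aerogenes, Serratia marcescens.

3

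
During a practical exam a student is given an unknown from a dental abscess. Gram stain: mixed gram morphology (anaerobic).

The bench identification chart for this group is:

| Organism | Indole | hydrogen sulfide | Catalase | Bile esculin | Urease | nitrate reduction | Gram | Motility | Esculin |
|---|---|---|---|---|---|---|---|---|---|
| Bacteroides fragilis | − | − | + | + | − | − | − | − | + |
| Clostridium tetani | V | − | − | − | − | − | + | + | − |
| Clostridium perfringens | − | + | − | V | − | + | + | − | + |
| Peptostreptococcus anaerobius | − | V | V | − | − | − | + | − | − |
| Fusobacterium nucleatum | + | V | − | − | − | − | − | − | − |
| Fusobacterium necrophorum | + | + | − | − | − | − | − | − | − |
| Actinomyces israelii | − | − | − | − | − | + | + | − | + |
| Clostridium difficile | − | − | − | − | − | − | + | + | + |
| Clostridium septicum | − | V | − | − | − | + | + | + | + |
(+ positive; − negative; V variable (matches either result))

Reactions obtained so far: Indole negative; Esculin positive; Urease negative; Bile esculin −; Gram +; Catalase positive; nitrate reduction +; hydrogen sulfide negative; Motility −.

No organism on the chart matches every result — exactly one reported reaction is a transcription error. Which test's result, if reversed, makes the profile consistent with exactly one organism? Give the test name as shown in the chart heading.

Catalase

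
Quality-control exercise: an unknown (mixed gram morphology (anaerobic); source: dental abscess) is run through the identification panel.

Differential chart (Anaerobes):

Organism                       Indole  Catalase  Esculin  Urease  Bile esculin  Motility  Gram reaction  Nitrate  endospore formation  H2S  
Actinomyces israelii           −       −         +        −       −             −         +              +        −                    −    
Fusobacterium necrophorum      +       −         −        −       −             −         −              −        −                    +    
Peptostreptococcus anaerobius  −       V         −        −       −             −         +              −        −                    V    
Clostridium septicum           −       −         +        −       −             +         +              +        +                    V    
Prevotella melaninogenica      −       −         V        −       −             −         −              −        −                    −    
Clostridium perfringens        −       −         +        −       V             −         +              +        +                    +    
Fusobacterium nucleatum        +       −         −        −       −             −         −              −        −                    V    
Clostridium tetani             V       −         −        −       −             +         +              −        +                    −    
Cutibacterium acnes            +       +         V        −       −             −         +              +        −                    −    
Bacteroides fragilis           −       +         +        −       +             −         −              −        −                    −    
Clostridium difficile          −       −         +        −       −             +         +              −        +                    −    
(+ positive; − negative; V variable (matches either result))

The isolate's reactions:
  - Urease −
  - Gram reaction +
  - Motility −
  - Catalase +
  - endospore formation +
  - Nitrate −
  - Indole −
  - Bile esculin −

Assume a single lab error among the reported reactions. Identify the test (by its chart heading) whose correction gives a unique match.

As reported, no row in the chart matches all 8 reactions.
Reversing Nitrate → still no organism matches.
Reversing Urease → still no organism matches.
Reversing Catalase → still no organism matches.
Reversing endospore formation (to −) → unique match: Peptostreptococcus anaerobius.
Reversing Motility → still no organism matches.
Reversing Gram reaction → still no organism matches.
Reversing Bile esculin → still no organism matches.
Reversing Indole → still no organism matches.

endospore formation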